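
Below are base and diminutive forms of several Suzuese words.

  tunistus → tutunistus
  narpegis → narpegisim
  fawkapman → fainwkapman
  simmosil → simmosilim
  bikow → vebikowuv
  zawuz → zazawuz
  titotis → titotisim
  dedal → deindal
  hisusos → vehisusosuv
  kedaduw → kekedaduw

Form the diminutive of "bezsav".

beinzsav

hisusos and titotis both end in -s yet inflect differently (vehisusosuv, titotisim), so the final letter is not what conditions the rule; the last vowel is.
"bezsav" has last vowel 'a'. The stems whose last vowel is 'a' (fawkapman → fainwkapman, dedal → deindal) insert -in- after the first vowel.
So bezsav → beinzsav.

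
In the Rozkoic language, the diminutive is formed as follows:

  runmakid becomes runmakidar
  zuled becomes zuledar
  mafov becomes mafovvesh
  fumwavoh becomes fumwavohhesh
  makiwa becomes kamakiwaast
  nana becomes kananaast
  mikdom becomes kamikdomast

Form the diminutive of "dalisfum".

mafov and mikdom both have last vowel 'o' yet inflect differently (mafovvesh, kamikdomast), so the last vowel is not what conditions the rule; the final letter is.
"dalisfum" ends in -m. The one such stem in the data (mikdom → kamikdomast) adds ka- … -ast around the stem, so the same rule applies.
So dalisfum → kadalisfumast.

kadalisfumast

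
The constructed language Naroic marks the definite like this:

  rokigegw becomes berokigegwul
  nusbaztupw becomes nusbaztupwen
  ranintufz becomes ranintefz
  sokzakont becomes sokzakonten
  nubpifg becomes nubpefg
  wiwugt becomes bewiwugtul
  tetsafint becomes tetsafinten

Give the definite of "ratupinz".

wiwugt and tetsafint both end in -t yet inflect differently (bewiwugtul, tetsafinten), so the final letter is not what conditions the rule; the second-to-last letter is.
"ratupinz" has second-to-last letter 'n'. The stems whose second-to-last letter is 'n' (tetsafint → tetsafinten, sokzakont → sokzakonten) add -en.
So ratupinz → ratupinzen.

ratupinzen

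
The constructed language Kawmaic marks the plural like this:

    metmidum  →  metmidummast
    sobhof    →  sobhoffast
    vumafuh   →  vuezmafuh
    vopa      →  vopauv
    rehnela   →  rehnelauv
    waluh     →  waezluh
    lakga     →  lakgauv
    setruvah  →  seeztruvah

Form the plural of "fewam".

fewammast

vopa and setruvah both have last vowel 'a' yet inflect differently (vopauv, seeztruvah), so the last vowel is not what conditions the rule; the final letter is.
"fewam" ends in -m. The one such stem in the data (metmidum → metmidummast) doubles the final consonant and adds -ast (as does sobhof), so the same rule applies.
So fewam → fewammast.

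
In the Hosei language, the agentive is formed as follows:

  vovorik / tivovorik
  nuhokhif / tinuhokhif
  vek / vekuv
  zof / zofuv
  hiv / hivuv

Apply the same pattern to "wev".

vovorik and vek both end in -k yet inflect differently (tivovorik, vekuv), so the final letter is not what conditions the rule; the number of vowels is.
"wev" has 1 vowel. The stems with 1 vowel (vek → vekuv, zof → zofuv, hiv → hivuv) add -uv.
So wev → wevuv.

wevuv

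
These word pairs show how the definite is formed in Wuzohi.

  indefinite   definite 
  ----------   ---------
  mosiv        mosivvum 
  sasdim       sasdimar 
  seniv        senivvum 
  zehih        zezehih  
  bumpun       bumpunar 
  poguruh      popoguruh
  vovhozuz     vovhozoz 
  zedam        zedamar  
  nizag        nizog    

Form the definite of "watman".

zehih and mosiv both have last vowel 'i' yet inflect differently (zezehih, mosivvum), so the last vowel is not what conditions the rule; the final letter is.
"watman" ends in -n. The one such stem in the data (bumpun → bumpunar) adds -ar, so the same rule applies.
So watman → watmanar.

watmanar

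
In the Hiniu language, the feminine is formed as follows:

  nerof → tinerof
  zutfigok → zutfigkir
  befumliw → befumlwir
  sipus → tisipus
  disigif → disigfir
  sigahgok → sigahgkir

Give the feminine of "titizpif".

nerof and disigif both end in -f yet inflect differently (tinerof, disigfir), so the final letter is not what conditions the rule; the number of vowels is.
"titizpif" has 3 vowels. The stems with 3 vowels (sigahgok → sigahgkir, zutfigok → zutfigkir, befumliw → befumlwir) delete the last vowel and add -ir.
The other pattern: stems with 2 vowels add the prefix ti-.
So titizpif → titizpfir.

titizpfir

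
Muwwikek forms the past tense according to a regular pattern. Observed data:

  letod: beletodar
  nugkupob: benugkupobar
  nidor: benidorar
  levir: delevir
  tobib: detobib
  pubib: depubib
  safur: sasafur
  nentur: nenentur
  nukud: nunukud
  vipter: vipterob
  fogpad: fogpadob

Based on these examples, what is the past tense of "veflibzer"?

nidor and levir both end in -r yet inflect differently (benidorar, delevir), so the final letter is not what conditions the rule; the last vowel is.
"veflibzer" has last vowel 'e'. The one such stem in the data (vipter → vipterob) adds -ob, so the same rule applies.
The other patterns: stems whose last vowel is 'o' add be- … -ar around the stem; stems whose last vowel is 'i' add the prefix de-; stems whose last vowel is 'u' repeat the first consonant+vowel as a prefix.
So veflibzer → veflibzerob.

veflibzerob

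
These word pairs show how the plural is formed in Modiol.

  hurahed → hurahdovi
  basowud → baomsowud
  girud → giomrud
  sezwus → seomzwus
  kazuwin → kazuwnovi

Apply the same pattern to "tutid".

tutdovi

"tutid" has last vowel 'i'. The one such stem in the data (kazuwin → kazuwnovi) deletes the last vowel and adds -ovi (as does hurahed), so the same rule applies.
So tutid → tutdovi.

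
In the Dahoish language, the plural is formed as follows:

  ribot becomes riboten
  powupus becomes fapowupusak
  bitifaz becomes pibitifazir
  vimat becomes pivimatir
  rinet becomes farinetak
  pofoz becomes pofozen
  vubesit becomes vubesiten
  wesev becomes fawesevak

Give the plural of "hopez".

rinet and vimat both end in -t yet inflect differently (farinetak, pivimatir), so the final letter is not what conditions the rule; the last vowel is.
"hopez" has last vowel 'e'. The stems whose last vowel is 'e' (wesev → fawesevak, rinet → farinetak) add fa- … -ak around the stem.
So hopez → fahopezak.

fahopezak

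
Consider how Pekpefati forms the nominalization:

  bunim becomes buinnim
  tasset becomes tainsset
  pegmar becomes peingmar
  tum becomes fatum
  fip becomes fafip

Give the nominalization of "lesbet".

leinsbet

"lesbet" has 2 vowels. The stems with 2 vowels (bunim → buinnim, tasset → tainsset, pegmar → peingmar) insert -in- after the first vowel.
So lesbet → leinsbet.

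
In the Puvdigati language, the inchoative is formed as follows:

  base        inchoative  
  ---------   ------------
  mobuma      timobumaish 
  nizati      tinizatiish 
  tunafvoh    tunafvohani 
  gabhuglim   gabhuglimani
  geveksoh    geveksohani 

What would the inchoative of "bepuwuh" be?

"bepuwuh" ends in a consonant. The stems ending in a consonant (tunafvoh → tunafvohani, gabhuglim → gabhuglimani, geveksoh → geveksohani) add -ani.
The other pattern: stems ending in a vowel add ti- … -ish around the stem.
So bepuwuh → bepuwuhani.

bepuwuhani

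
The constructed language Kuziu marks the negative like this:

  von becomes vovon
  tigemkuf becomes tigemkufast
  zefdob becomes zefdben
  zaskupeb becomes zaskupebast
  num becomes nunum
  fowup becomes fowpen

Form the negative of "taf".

zefdob and zaskupeb both end in -b yet inflect differently (zefdben, zaskupebast), so the final letter is not what conditions the rule; the number of vowels is.
"taf" has 1 vowel. The stems with 1 vowel (num → nunum, von → vovon) repeat the first consonant+vowel as a prefix.
The other patterns: stems with 2 vowels delete the last vowel and add -en; stems with 3 vowels add -ast.
So taf → tataf.

tataf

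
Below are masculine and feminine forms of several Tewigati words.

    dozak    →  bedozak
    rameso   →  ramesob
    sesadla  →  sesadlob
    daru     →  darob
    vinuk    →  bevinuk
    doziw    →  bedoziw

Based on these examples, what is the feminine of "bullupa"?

bullupob

dozak and sesadla both have last vowel 'a' yet inflect differently (bedozak, sesadlob), so the last vowel is not what conditions the rule; whether the stem ends in a vowel or a consonant is.
"bullupa" ends in a vowel. The stems ending in a vowel (sesadla → sesadlob, rameso → ramesob, daru → darob) drop the final letter and add -ob.
So bullupa → bullupob.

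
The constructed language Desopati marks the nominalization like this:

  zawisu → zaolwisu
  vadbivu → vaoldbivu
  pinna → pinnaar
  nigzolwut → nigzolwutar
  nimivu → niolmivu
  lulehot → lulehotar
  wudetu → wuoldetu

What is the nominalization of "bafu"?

baolfu

vadbivu and nigzolwut both have last vowel 'u' yet inflect differently (vaoldbivu, nigzolwutar), so the last vowel is not what conditions the rule; the final letter is.
"bafu" ends in -u. The stems ending in -u (vadbivu → vaoldbivu, zawisu → zaolwisu, wudetu → wuoldetu) insert -ol- after the first vowel.
The other pattern: stems ending in -a or -t add -ar.
So bafu → baolfu.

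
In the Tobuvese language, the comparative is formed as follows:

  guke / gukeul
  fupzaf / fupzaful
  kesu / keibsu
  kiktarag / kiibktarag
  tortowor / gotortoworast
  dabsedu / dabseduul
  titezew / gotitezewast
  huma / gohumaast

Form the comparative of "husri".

kesu and dabsedu both end in -u yet inflect differently (keibsu, dabseduul), so the final letter is not what conditions the rule; the first letter is.
"husri" begins with h-. The one such stem in the data (huma → gohumaast) adds go- … -ast around the stem, so the same rule applies.
The other patterns: stems beginning with k- insert -ib- after the first vowel; stems beginning with d-, f- or g- add -ul.
So husri → gohusriast.

gohusriast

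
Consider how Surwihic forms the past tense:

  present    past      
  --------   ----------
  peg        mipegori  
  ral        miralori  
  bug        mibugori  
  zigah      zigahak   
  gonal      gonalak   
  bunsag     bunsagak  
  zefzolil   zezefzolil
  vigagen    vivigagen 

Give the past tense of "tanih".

tanihak

"tanih" has 2 vowels. The stems with 2 vowels (zigah → zigahak, gonal → gonalak, bunsag → bunsagak) add -ak.
So tanih → tanihak.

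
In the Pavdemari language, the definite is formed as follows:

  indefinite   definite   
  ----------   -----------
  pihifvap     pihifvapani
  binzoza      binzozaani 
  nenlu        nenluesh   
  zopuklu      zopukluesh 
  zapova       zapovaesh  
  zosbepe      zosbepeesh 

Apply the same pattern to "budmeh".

budmehani

"budmeh" begins with b-. The one such stem in the data (binzoza → binzozaani) adds -ani, so the same rule applies.
So budmeh → budmehani.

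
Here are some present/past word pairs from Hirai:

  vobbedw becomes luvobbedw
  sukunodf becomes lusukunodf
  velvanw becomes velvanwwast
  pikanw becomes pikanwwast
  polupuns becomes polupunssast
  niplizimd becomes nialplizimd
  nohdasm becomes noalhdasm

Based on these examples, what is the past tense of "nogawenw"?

nogawenwwast

"nogawenw" has second-to-last letter 'n'. The stems whose second-to-last letter is 'n' (velvanw → velvanwwast, pikanw → pikanwwast, polupuns → polupunssast) double the final consonant and add -ast.
The other patterns: stems whose second-to-last letter is 'd' add the prefix lu-; stems whose second-to-last letter is 'm' or 's' insert -al- after the first vowel.
So nogawenw → nogawenwwast.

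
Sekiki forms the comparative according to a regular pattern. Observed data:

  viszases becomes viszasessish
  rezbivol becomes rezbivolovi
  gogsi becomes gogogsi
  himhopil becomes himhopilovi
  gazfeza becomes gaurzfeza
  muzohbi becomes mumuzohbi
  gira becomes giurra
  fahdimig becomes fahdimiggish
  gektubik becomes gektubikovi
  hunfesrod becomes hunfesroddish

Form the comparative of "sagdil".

muzohbi and gektubik both have last vowel 'i' yet inflect differently (mumuzohbi, gektubikovi), so the last vowel is not what conditions the rule; the final letter is.
"sagdil" ends in -l. The stems ending in -l (rezbivol → rezbivolovi, himhopil → himhopilovi) add -ovi.
The other patterns: stems ending in -i repeat the first consonant+vowel as a prefix; stems ending in -a insert -ur- after the first vowel; stems ending in -d, -g or -s double the final consonant and add -ish.
So sagdil → sagdilovi.

sagdilovi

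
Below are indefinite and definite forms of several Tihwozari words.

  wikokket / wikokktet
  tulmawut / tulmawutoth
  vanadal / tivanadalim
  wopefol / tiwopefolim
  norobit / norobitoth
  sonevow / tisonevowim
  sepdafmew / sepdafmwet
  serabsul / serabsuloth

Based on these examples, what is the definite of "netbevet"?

netbevtet

"netbevet" has last vowel 'e'. The stems whose last vowel is 'e' (wikokket → wikokktet, sepdafmew → sepdafmwet) delete the last vowel and add -et.
The other patterns: stems whose last vowel is 'i' or 'u' add -oth; stems whose last vowel is 'a' or 'o' add ti- … -im around the stem.
So netbevet → netbevtet.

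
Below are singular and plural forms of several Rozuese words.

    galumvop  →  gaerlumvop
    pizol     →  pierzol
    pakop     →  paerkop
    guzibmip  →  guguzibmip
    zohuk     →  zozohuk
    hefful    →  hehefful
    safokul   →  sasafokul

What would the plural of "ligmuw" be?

liligmuw

"ligmuw" has last vowel 'u'. The stems whose last vowel is 'u' (zohuk → zozohuk, hefful → hehefful, safokul → sasafokul) repeat the first consonant+vowel as a prefix.
The other pattern: stems whose last vowel is 'o' insert -er- after the first vowel.
So ligmuw → liligmuw.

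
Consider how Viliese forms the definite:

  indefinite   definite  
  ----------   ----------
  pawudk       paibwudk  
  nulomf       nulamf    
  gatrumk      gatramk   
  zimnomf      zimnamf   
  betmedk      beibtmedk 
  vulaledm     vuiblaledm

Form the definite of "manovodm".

pawudk and gatrumk both end in -k yet inflect differently (paibwudk, gatramk), so the final letter is not what conditions the rule; the second-to-last letter is.
"manovodm" has second-to-last letter 'd'. The stems whose second-to-last letter is 'd' (vulaledm → vuiblaledm, pawudk → paibwudk, betmedk → beibtmedk) insert -ib- after the first vowel.
So manovodm → maibnovodm.

maibnovodm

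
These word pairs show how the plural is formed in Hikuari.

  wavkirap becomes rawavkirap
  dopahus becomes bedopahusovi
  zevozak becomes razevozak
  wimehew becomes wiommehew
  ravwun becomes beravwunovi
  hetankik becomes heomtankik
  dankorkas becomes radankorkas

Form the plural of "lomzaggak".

ralomzaggak

"lomzaggak" has last vowel 'a'. The stems whose last vowel is 'a' (dankorkas → radankorkas, zevozak → razevozak, wavkirap → rawavkirap) add the prefix ra-.
So lomzaggak → ralomzaggak.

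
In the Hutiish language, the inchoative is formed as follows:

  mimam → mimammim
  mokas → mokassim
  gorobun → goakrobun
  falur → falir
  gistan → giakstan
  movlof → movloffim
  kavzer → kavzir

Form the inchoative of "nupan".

nuakpan

falur and gorobun both have last vowel 'u' yet inflect differently (falir, goakrobun), so the last vowel is not what conditions the rule; the final letter is.
"nupan" ends in -n. The stems ending in -n (gorobun → goakrobun, gistan → giakstan) insert -ak- after the first vowel.
So nupan → nuakpan.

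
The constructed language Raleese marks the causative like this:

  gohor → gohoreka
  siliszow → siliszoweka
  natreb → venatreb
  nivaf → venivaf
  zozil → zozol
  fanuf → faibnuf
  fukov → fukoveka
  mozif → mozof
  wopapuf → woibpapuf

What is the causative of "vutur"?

vuibtur

mozif and fanuf both end in -f yet inflect differently (mozof, faibnuf), so the final letter is not what conditions the rule; the last vowel is.
"vutur" has last vowel 'u'. The stems whose last vowel is 'u' (fanuf → faibnuf, wopapuf → woibpapuf) insert -ib- after the first vowel.
The other patterns: stems whose last vowel is 'o' add -eka; stems whose last vowel is 'i' change the last vowel to 'o'; stems whose last vowel is 'a' or 'e' add the prefix ve-.
So vutur → vuibtur.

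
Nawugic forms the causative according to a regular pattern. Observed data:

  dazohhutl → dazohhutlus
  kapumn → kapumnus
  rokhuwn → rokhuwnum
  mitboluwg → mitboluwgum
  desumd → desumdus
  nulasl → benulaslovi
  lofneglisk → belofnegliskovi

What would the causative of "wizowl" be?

wizowlum

rokhuwn and kapumn both end in -n yet inflect differently (rokhuwnum, kapumnus), so the final letter is not what conditions the rule; the second-to-last letter is.
"wizowl" has second-to-last letter 'w'. The stems whose second-to-last letter is 'w' (rokhuwn → rokhuwnum, mitboluwg → mitboluwgum) add -um.
So wizowl → wizowlum.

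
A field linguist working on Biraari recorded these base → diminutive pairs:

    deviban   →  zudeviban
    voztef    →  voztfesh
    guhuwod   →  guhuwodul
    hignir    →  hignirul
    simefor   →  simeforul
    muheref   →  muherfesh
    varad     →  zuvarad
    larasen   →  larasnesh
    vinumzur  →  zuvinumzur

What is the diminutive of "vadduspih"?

vadduspihul

"vadduspih" has last vowel 'i'. The one such stem in the data (hignir → hignirul) adds -ul, so the same rule applies.
So vadduspih → vadduspihul.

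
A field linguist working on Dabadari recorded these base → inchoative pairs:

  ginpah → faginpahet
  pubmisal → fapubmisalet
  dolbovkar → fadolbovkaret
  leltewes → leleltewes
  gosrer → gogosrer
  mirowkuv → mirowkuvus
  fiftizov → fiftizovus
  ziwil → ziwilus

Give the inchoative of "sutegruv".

sutegruvus

"sutegruv" has last vowel 'u'. The one such stem in the data (mirowkuv → mirowkuvus) adds -us, so the same rule applies.
The other patterns: stems whose last vowel is 'a' add fa- … -et around the stem; stems whose last vowel is 'e' repeat the first consonant+vowel as a prefix.
So sutegruv → sutegruvus.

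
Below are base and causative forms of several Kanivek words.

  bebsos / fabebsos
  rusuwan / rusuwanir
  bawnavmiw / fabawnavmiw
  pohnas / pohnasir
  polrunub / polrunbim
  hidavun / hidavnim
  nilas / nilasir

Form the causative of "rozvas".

hidavun and rusuwan both end in -n yet inflect differently (hidavnim, rusuwanir), so the final letter is not what conditions the rule; the last vowel is.
"rozvas" has last vowel 'a'. The stems whose last vowel is 'a' (rusuwan → rusuwanir, nilas → nilasir, pohnas → pohnasir) add -ir.
So rozvas → rozvasir.

rozvasir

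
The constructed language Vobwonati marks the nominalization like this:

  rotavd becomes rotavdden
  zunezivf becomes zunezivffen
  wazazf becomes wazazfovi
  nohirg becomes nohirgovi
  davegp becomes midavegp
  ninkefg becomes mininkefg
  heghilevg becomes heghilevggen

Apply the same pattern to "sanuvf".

ninkefg and heghilevg both end in -g yet inflect differently (mininkefg, heghilevggen), so the final letter is not what conditions the rule; the second-to-last letter is.
"sanuvf" has second-to-last letter 'v'. The stems whose second-to-last letter is 'v' (zunezivf → zunezivffen, rotavd → rotavdden, heghilevg → heghilevggen) double the final consonant and add -en.
So sanuvf → sanuvffen.

sanuvffen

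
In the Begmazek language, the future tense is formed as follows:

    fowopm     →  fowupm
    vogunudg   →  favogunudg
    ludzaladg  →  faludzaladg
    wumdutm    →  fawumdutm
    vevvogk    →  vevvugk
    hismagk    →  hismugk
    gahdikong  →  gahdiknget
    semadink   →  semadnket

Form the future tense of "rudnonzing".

semadink and hismagk both end in -k yet inflect differently (semadnket, hismugk), so the final letter is not what conditions the rule; the second-to-last letter is.
"rudnonzing" has second-to-last letter 'n'. The stems whose second-to-last letter is 'n' (semadink → semadnket, gahdikong → gahdiknget) delete the last vowel and add -et.
The other patterns: stems whose second-to-last letter is 'g' or 'p' change the last vowel to 'u'; stems whose second-to-last letter is 'd' or 't' add the prefix fa-.
So rudnonzing → rudnonznget.

rudnonznget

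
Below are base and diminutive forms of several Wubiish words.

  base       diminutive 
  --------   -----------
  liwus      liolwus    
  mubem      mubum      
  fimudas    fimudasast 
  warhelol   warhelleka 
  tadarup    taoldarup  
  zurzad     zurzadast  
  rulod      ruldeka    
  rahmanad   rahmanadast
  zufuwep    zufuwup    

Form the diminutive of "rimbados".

fimudas and liwus both end in -s yet inflect differently (fimudasast, liolwus), so the final letter is not what conditions the rule; the last vowel is.
"rimbados" has last vowel 'o'. The stems whose last vowel is 'o' (warhelol → warhelleka, rulod → ruldeka) delete the last vowel and add -eka.
So rimbados → rimbadseka.

rimbadseka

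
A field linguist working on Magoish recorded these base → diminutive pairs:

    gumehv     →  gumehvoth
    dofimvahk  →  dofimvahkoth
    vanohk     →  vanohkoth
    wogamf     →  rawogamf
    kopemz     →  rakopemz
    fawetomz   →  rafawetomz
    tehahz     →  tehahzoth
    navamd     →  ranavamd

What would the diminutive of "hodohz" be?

fawetomz and tehahz both end in -z yet inflect differently (rafawetomz, tehahzoth), so the final letter is not what conditions the rule; the second-to-last letter is.
"hodohz" has second-to-last letter 'h'. The stems whose second-to-last letter is 'h' (gumehv → gumehvoth, dofimvahk → dofimvahkoth, tehahz → tehahzoth) add -oth.
The other pattern: stems whose second-to-last letter is 'm' add the prefix ra-.
So hodohz → hodohzoth.

hodohzoth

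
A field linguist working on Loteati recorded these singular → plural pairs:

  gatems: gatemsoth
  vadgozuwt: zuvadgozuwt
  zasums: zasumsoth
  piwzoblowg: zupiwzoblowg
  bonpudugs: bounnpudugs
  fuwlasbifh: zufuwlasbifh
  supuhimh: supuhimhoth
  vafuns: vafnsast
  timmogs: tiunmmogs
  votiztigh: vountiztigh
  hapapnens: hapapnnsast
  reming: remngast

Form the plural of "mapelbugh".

"mapelbugh" has second-to-last letter 'g'. The stems whose second-to-last letter is 'g' (timmogs → tiunmmogs, bonpudugs → bounnpudugs, votiztigh → vountiztigh) insert -un- after the first vowel.
The other patterns: stems whose second-to-last letter is 'm' add -oth; stems whose second-to-last letter is 'n' delete the last vowel and add -ast; stems whose second-to-last letter is 'f' or 'w' add the prefix zu-.
So mapelbugh → maunpelbugh.

maunpelbugh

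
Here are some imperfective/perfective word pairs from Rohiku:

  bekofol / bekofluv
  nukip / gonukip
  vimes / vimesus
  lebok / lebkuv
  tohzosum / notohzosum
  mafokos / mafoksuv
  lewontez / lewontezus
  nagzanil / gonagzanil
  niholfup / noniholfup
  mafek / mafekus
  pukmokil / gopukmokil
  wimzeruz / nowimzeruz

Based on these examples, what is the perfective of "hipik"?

gohipik

"hipik" has last vowel 'i'. The stems whose last vowel is 'i' (nukip → gonukip, pukmokil → gopukmokil, nagzanil → gonagzanil) add the prefix go-.
The other patterns: stems whose last vowel is 'u' add the prefix no-; stems whose last vowel is 'o' delete the last vowel and add -uv; stems whose last vowel is 'e' add -us.
So hipik → gohipik.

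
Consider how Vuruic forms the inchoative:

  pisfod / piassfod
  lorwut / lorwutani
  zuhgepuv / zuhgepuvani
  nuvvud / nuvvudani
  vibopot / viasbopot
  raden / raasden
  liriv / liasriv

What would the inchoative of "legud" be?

nuvvud and pisfod both end in -d yet inflect differently (nuvvudani, piassfod), so the final letter is not what conditions the rule; the last vowel is.
"legud" has last vowel 'u'. The stems whose last vowel is 'u' (nuvvud → nuvvudani, zuhgepuv → zuhgepuvani, lorwut → lorwutani) add -ani.
The other pattern: stems whose last vowel is 'e', 'i' or 'o' insert -as- after the first vowel.
So legud → legudani.

legudani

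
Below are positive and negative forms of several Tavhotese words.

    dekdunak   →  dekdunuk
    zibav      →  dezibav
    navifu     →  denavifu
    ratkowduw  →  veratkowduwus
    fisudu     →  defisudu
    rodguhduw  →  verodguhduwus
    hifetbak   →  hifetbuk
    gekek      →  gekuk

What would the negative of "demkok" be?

"demkok" ends in -k. The stems ending in -k (dekdunak → dekdunuk, hifetbak → hifetbuk, gekek → gekuk) change the last vowel to 'u'.
The other patterns: stems ending in -w add ve- … -us around the stem; stems ending in -u or -v add the prefix de-.
So demkok → demkuk.

demkuk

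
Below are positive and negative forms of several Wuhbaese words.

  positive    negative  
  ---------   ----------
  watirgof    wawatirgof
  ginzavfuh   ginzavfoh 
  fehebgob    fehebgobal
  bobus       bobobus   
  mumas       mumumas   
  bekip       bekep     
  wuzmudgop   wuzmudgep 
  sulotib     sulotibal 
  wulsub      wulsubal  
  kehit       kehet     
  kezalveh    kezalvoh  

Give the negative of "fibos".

fifibos

"fibos" ends in -s. The stems ending in -s (bobus → bobobus, mumas → mumumas) repeat the first consonant+vowel as a prefix.
The other patterns: stems ending in -p or -t change the last vowel to 'e'; stems ending in -b add -al; stems ending in -h change the last vowel to 'o'.
So fibos → fifibos.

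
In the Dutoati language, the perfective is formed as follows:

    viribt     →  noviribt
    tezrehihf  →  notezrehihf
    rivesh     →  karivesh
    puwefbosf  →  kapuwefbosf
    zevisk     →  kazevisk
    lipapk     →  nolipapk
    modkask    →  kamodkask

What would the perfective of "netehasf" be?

"netehasf" has second-to-last letter 's'. The stems whose second-to-last letter is 's' (rivesh → karivesh, modkask → kamodkask, puwefbosf → kapuwefbosf) add the prefix ka-.
The other pattern: stems whose second-to-last letter is 'b', 'h' or 'p' add the prefix no-.
So netehasf → kanetehasf.

kanetehasf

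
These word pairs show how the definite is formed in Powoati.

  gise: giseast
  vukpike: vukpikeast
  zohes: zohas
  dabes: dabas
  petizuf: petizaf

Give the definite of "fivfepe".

gise and zohes both have last vowel 'e' yet inflect differently (giseast, zohas), so the last vowel is not what conditions the rule; the final letter is.
"fivfepe" ends in -e. The stems ending in -e (gise → giseast, vukpike → vukpikeast) add -ast.
The other pattern: stems ending in -f or -s change the last vowel to 'a'.
So fivfepe → fivfepeast.

fivfepeast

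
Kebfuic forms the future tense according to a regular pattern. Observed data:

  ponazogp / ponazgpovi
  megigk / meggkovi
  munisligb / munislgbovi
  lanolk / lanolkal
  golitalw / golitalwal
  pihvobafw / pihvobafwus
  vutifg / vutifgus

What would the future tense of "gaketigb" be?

gaketgbovi

megigk and lanolk both end in -k yet inflect differently (meggkovi, lanolkal), so the final letter is not what conditions the rule; the second-to-last letter is.
"gaketigb" has second-to-last letter 'g'. The stems whose second-to-last letter is 'g' (ponazogp → ponazgpovi, megigk → meggkovi, munisligb → munislgbovi) delete the last vowel and add -ovi.
The other patterns: stems whose second-to-last letter is 'l' add -al; stems whose second-to-last letter is 'f' add -us.
So gaketigb → gaketgbovi.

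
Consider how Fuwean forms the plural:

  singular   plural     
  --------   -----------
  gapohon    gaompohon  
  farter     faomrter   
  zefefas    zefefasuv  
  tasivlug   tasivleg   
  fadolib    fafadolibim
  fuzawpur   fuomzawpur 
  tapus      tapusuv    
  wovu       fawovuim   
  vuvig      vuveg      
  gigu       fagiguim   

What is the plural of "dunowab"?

tapus and tasivlug both have last vowel 'u' yet inflect differently (tapusuv, tasivleg), so the last vowel is not what conditions the rule; the final letter is.
"dunowab" ends in -b. The one such stem in the data (fadolib → fafadolibim) adds fa- … -im around the stem, so the same rule applies.
The other patterns: stems ending in -s add -uv; stems ending in -g change the last vowel to 'e'; stems ending in -n or -r insert -om- after the first vowel.
So dunowab → fadunowabim.

fadunowabim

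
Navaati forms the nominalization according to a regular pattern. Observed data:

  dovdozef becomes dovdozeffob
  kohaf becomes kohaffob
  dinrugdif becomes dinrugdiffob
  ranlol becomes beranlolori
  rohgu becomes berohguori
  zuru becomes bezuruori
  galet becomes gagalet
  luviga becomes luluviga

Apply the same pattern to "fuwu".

dovdozef and galet both have last vowel 'e' yet inflect differently (dovdozeffob, gagalet), so the last vowel is not what conditions the rule; the final letter is.
"fuwu" ends in -u. The stems ending in -u (rohgu → berohguori, zuru → bezuruori) add be- … -ori around the stem.
So fuwu → befuwuori.

befuwuori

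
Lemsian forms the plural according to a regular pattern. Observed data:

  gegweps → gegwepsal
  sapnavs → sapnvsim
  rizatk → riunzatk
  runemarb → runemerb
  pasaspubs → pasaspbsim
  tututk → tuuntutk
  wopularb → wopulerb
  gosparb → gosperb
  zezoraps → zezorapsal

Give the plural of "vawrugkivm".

vawrugkvmim

gegweps and sapnavs both end in -s yet inflect differently (gegwepsal, sapnvsim), so the final letter is not what conditions the rule; the second-to-last letter is.
"vawrugkivm" has second-to-last letter 'v'. The one such stem in the data (sapnavs → sapnvsim) deletes the last vowel and adds -im (as does pasaspubs), so the same rule applies.
So vawrugkivm → vawrugkvmim.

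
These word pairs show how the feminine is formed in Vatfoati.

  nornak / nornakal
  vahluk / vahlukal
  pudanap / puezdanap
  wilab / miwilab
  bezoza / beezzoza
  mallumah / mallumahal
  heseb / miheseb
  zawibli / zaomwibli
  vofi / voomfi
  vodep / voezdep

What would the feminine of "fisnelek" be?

fisnelekal

vodep and heseb both have last vowel 'e' yet inflect differently (voezdep, miheseb), so the last vowel is not what conditions the rule; the final letter is.
"fisnelek" ends in -k. The stems ending in -k (nornak → nornakal, vahluk → vahlukal) add -al.
So fisnelek → fisnelekal.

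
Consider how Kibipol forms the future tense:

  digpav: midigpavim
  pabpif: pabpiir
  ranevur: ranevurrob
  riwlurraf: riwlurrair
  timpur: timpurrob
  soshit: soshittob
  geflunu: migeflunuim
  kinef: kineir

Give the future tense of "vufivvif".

vufivviir

"vufivvif" ends in -f. The stems ending in -f (kinef → kineir, pabpif → pabpiir, riwlurraf → riwlurrair) drop the final letter and add -ir.
So vufivvif → vufivviir.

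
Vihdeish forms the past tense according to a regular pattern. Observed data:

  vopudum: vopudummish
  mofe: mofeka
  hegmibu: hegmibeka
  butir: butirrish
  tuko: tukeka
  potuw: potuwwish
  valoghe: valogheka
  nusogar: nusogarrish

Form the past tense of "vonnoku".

hegmibu and potuw both have last vowel 'u' yet inflect differently (hegmibeka, potuwwish), so the last vowel is not what conditions the rule; whether the stem ends in a vowel or a consonant is.
"vonnoku" ends in a vowel. The stems ending in a vowel (valoghe → valogheka, hegmibu → hegmibeka, tuko → tukeka) drop the final letter and add -eka.
So vonnoku → vonnokeka.

vonnokeka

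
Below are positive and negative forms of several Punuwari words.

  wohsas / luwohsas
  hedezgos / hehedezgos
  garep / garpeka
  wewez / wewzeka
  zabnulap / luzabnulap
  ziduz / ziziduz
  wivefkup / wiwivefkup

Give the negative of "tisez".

tiszeka

garep and zabnulap both end in -p yet inflect differently (garpeka, luzabnulap), so the final letter is not what conditions the rule; the last vowel is.
"tisez" has last vowel 'e'. The stems whose last vowel is 'e' (garep → garpeka, wewez → wewzeka) delete the last vowel and add -eka.
So tisez → tiszeka.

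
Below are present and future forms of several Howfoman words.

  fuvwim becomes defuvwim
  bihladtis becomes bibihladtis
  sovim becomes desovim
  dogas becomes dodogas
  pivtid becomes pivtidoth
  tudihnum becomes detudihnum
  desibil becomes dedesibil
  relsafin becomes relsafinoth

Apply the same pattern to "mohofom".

demohofom

bihladtis and fuvwim both have last vowel 'i' yet inflect differently (bibihladtis, defuvwim), so the last vowel is not what conditions the rule; the final letter is.
"mohofom" ends in -m. The stems ending in -m (tudihnum → detudihnum, fuvwim → defuvwim, sovim → desovim) add the prefix de-.
So mohofom → demohofom.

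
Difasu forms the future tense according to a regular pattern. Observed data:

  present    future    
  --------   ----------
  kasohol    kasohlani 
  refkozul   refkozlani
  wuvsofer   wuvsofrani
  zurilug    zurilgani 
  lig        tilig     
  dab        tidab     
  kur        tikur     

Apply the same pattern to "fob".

tifob

zurilug and lig both end in -g yet inflect differently (zurilgani, tilig), so the final letter is not what conditions the rule; the number of vowels is.
"fob" has 1 vowel. The stems with 1 vowel (lig → tilig, dab → tidab, kur → tikur) add the prefix ti-.
The other pattern: stems with 3 vowels delete the last vowel and add -ani.
So fob → tifob.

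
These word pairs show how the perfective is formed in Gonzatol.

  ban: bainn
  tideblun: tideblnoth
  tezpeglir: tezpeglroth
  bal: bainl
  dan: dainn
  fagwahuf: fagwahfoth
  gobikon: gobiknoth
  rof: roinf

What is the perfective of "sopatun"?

sopatnoth

fagwahuf and rof both end in -f yet inflect differently (fagwahfoth, roinf), so the final letter is not what conditions the rule; the number of vowels is.
"sopatun" has 3 vowels. The stems with 3 vowels (gobikon → gobiknoth, fagwahuf → fagwahfoth, tideblun → tideblnoth) delete the last vowel and add -oth.
The other pattern: stems with 1 vowel insert -in- after the first vowel.
So sopatun → sopatnoth.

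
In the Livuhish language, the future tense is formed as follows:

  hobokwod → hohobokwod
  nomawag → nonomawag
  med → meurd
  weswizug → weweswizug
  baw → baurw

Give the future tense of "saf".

"saf" has 1 vowel. The stems with 1 vowel (baw → baurw, med → meurd) insert -ur- after the first vowel.
The other pattern: stems with 3 vowels repeat the first consonant+vowel as a prefix.
So saf → saurf.

saurf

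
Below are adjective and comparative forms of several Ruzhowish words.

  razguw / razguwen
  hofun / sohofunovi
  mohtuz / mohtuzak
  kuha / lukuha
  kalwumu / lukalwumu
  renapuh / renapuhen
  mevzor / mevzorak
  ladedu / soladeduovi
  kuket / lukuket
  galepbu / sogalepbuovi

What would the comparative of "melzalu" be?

kalwumu and galepbu both end in -u yet inflect differently (lukalwumu, sogalepbuovi), so the final letter is not what conditions the rule; the first letter is.
"melzalu" begins with m-. The stems beginning with m- (mohtuz → mohtuzak, mevzor → mevzorak) add -ak.
The other patterns: stems beginning with r- add -en; stems beginning with k- add the prefix lu-; stems beginning with g-, h- or l- add so- … -ovi around the stem.
So melzalu → melzaluak.

melzaluak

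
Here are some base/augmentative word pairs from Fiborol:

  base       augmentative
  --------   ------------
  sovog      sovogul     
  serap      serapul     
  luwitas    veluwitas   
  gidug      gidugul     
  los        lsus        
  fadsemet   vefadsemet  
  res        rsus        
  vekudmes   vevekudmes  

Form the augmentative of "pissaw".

los and vekudmes both end in -s yet inflect differently (lsus, vevekudmes), so the final letter is not what conditions the rule; the number of vowels is.
"pissaw" has 2 vowels. The stems with 2 vowels (gidug → gidugul, serap → serapul, sovog → sovogul) add -ul.
The other patterns: stems with 1 vowel delete the last vowel and add -us; stems with 3 vowels add the prefix ve-.
So pissaw → pissawul.

pissawul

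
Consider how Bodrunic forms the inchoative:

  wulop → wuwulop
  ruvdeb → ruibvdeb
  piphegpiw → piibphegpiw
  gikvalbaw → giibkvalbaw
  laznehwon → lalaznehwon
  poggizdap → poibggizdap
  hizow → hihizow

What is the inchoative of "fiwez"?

wulop and poggizdap both end in -p yet inflect differently (wuwulop, poibggizdap), so the final letter is not what conditions the rule; the last vowel is.
"fiwez" has last vowel 'e'. The one such stem in the data (ruvdeb → ruibvdeb) inserts -ib- after the first vowel (as do poggizdap, piphegpiw), so the same rule applies.
So fiwez → fiibwez.

fiibwez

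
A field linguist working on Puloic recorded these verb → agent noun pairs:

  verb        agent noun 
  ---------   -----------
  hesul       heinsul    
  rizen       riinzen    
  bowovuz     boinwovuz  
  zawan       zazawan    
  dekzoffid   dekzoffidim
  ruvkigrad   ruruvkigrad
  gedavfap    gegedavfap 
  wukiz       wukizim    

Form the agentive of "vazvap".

vavazvap

zawan and rizen both end in -n yet inflect differently (zazawan, riinzen), so the final letter is not what conditions the rule; the last vowel is.
"vazvap" has last vowel 'a'. The stems whose last vowel is 'a' (gedavfap → gegedavfap, ruvkigrad → ruruvkigrad, zawan → zazawan) repeat the first consonant+vowel as a prefix.
So vazvap → vavazvap.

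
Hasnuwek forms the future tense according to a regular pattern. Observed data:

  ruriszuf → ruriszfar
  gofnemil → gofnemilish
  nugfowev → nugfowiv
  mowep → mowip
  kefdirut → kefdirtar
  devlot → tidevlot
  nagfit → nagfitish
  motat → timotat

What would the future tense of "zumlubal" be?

kefdirut and nagfit both end in -t yet inflect differently (kefdirtar, nagfitish), so the final letter is not what conditions the rule; the last vowel is.
"zumlubal" has last vowel 'a'. The one such stem in the data (motat → timotat) adds the prefix ti-, so the same rule applies.
So zumlubal → tizumlubal.

tizumlubal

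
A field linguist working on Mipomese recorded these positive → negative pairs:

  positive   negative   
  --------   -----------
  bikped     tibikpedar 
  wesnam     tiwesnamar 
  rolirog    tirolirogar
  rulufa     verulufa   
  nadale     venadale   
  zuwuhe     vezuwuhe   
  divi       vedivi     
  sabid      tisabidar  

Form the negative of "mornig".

timornigar

bikped and zuwuhe both have last vowel 'e' yet inflect differently (tibikpedar, vezuwuhe), so the last vowel is not what conditions the rule; whether the stem ends in a vowel or a consonant is.
"mornig" ends in a consonant. The stems ending in a consonant (sabid → tisabidar, bikped → tibikpedar, rolirog → tirolirogar) add ti- … -ar around the stem.
So mornig → timornigar.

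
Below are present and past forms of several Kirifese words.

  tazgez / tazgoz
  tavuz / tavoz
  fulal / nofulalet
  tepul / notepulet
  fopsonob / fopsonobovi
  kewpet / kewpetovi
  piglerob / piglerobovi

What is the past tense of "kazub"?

kazubovi

tavuz and tepul both have last vowel 'u' yet inflect differently (tavoz, notepulet), so the last vowel is not what conditions the rule; the final letter is.
"kazub" ends in -b. The stems ending in -b (fopsonob → fopsonobovi, piglerob → piglerobovi) add -ovi.
The other patterns: stems ending in -z change the last vowel to 'o'; stems ending in -l add no- … -et around the stem.
So kazub → kazubovi.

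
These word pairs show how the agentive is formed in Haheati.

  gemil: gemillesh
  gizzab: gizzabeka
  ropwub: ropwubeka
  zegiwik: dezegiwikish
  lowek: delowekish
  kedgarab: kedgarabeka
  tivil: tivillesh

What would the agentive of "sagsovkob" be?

sagsovkobeka

zegiwik and tivil both have last vowel 'i' yet inflect differently (dezegiwikish, tivillesh), so the last vowel is not what conditions the rule; the final letter is.
"sagsovkob" ends in -b. The stems ending in -b (ropwub → ropwubeka, gizzab → gizzabeka, kedgarab → kedgarabeka) add -eka.
The other patterns: stems ending in -k add de- … -ish around the stem; stems ending in -l double the final consonant and add -esh.
So sagsovkob → sagsovkobeka.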